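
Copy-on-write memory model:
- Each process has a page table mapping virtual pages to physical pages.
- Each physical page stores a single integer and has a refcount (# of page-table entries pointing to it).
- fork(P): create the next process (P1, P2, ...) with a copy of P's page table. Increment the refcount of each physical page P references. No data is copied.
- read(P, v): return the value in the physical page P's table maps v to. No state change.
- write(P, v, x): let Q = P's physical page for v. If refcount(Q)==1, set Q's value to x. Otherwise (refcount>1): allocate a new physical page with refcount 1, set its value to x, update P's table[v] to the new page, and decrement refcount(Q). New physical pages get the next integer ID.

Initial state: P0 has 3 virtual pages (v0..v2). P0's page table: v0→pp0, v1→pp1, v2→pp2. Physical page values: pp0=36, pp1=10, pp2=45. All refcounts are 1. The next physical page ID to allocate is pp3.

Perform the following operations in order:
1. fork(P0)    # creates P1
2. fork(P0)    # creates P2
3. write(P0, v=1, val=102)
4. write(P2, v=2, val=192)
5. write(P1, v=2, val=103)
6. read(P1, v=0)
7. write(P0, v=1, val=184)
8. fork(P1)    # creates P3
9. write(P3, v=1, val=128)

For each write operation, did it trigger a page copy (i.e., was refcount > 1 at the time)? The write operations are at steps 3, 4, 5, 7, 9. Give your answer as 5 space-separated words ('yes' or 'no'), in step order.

Op 1: fork(P0) -> P1. 3 ppages; refcounts: pp0:2 pp1:2 pp2:2
Op 2: fork(P0) -> P2. 3 ppages; refcounts: pp0:3 pp1:3 pp2:3
Op 3: write(P0, v1, 102). refcount(pp1)=3>1 -> COPY to pp3. 4 ppages; refcounts: pp0:3 pp1:2 pp2:3 pp3:1
Op 4: write(P2, v2, 192). refcount(pp2)=3>1 -> COPY to pp4. 5 ppages; refcounts: pp0:3 pp1:2 pp2:2 pp3:1 pp4:1
Op 5: write(P1, v2, 103). refcount(pp2)=2>1 -> COPY to pp5. 6 ppages; refcounts: pp0:3 pp1:2 pp2:1 pp3:1 pp4:1 pp5:1
Op 6: read(P1, v0) -> 36. No state change.
Op 7: write(P0, v1, 184). refcount(pp3)=1 -> write in place. 6 ppages; refcounts: pp0:3 pp1:2 pp2:1 pp3:1 pp4:1 pp5:1
Op 8: fork(P1) -> P3. 6 ppages; refcounts: pp0:4 pp1:3 pp2:1 pp3:1 pp4:1 pp5:2
Op 9: write(P3, v1, 128). refcount(pp1)=3>1 -> COPY to pp6. 7 ppages; refcounts: pp0:4 pp1:2 pp2:1 pp3:1 pp4:1 pp5:2 pp6:1

yes yes yes no yes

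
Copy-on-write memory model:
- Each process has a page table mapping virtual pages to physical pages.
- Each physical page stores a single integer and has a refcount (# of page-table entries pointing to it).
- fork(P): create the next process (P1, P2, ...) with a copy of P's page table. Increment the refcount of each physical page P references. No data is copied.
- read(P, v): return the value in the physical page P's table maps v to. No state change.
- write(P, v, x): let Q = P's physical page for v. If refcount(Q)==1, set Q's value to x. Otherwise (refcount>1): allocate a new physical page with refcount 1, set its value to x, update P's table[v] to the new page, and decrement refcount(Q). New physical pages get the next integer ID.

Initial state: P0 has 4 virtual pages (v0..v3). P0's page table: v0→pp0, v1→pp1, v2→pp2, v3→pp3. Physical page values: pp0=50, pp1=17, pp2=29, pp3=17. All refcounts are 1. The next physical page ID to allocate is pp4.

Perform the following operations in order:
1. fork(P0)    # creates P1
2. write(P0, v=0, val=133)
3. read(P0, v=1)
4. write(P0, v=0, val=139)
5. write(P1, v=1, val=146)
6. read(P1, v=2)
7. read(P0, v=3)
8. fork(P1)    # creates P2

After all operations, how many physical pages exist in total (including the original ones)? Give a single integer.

Op 1: fork(P0) -> P1. 4 ppages; refcounts: pp0:2 pp1:2 pp2:2 pp3:2
Op 2: write(P0, v0, 133). refcount(pp0)=2>1 -> COPY to pp4. 5 ppages; refcounts: pp0:1 pp1:2 pp2:2 pp3:2 pp4:1
Op 3: read(P0, v1) -> 17. No state change.
Op 4: write(P0, v0, 139). refcount(pp4)=1 -> write in place. 5 ppages; refcounts: pp0:1 pp1:2 pp2:2 pp3:2 pp4:1
Op 5: write(P1, v1, 146). refcount(pp1)=2>1 -> COPY to pp5. 6 ppages; refcounts: pp0:1 pp1:1 pp2:2 pp3:2 pp4:1 pp5:1
Op 6: read(P1, v2) -> 29. No state change.
Op 7: read(P0, v3) -> 17. No state change.
Op 8: fork(P1) -> P2. 6 ppages; refcounts: pp0:2 pp1:1 pp2:3 pp3:3 pp4:1 pp5:2

Answer: 6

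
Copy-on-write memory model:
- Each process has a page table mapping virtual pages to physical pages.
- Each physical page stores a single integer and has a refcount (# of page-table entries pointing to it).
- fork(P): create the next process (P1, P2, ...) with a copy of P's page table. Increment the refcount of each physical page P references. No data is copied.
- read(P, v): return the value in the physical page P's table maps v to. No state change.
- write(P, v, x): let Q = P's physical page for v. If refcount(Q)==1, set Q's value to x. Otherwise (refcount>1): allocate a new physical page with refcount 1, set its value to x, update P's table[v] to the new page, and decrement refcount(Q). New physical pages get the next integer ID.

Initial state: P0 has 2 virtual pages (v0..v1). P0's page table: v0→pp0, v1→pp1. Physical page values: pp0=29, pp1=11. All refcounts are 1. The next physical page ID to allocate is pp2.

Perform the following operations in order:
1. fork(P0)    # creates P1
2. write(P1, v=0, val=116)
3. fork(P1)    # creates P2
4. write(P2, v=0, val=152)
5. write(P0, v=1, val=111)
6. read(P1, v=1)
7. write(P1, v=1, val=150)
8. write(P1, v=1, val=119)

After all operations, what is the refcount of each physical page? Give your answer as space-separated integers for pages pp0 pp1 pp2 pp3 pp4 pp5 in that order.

Op 1: fork(P0) -> P1. 2 ppages; refcounts: pp0:2 pp1:2
Op 2: write(P1, v0, 116). refcount(pp0)=2>1 -> COPY to pp2. 3 ppages; refcounts: pp0:1 pp1:2 pp2:1
Op 3: fork(P1) -> P2. 3 ppages; refcounts: pp0:1 pp1:3 pp2:2
Op 4: write(P2, v0, 152). refcount(pp2)=2>1 -> COPY to pp3. 4 ppages; refcounts: pp0:1 pp1:3 pp2:1 pp3:1
Op 5: write(P0, v1, 111). refcount(pp1)=3>1 -> COPY to pp4. 5 ppages; refcounts: pp0:1 pp1:2 pp2:1 pp3:1 pp4:1
Op 6: read(P1, v1) -> 11. No state change.
Op 7: write(P1, v1, 150). refcount(pp1)=2>1 -> COPY to pp5. 6 ppages; refcounts: pp0:1 pp1:1 pp2:1 pp3:1 pp4:1 pp5:1
Op 8: write(P1, v1, 119). refcount(pp5)=1 -> write in place. 6 ppages; refcounts: pp0:1 pp1:1 pp2:1 pp3:1 pp4:1 pp5:1

Answer: 1 1 1 1 1 1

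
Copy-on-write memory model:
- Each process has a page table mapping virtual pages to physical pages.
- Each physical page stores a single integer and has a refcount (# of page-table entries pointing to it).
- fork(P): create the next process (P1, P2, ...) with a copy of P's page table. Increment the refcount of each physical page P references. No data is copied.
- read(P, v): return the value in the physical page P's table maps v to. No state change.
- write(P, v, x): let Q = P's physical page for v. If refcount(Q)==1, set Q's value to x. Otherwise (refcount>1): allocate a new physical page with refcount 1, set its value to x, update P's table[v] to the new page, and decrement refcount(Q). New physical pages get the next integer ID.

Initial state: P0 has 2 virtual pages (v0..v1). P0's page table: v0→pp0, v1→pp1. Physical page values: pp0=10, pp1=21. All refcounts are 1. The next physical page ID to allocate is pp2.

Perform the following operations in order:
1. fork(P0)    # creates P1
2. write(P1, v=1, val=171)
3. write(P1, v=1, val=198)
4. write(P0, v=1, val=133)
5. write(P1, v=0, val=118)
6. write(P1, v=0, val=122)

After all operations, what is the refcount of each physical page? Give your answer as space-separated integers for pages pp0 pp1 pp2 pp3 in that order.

Answer: 1 1 1 1

Derivation:
Op 1: fork(P0) -> P1. 2 ppages; refcounts: pp0:2 pp1:2
Op 2: write(P1, v1, 171). refcount(pp1)=2>1 -> COPY to pp2. 3 ppages; refcounts: pp0:2 pp1:1 pp2:1
Op 3: write(P1, v1, 198). refcount(pp2)=1 -> write in place. 3 ppages; refcounts: pp0:2 pp1:1 pp2:1
Op 4: write(P0, v1, 133). refcount(pp1)=1 -> write in place. 3 ppages; refcounts: pp0:2 pp1:1 pp2:1
Op 5: write(P1, v0, 118). refcount(pp0)=2>1 -> COPY to pp3. 4 ppages; refcounts: pp0:1 pp1:1 pp2:1 pp3:1
Op 6: write(P1, v0, 122). refcount(pp3)=1 -> write in place. 4 ppages; refcounts: pp0:1 pp1:1 pp2:1 pp3:1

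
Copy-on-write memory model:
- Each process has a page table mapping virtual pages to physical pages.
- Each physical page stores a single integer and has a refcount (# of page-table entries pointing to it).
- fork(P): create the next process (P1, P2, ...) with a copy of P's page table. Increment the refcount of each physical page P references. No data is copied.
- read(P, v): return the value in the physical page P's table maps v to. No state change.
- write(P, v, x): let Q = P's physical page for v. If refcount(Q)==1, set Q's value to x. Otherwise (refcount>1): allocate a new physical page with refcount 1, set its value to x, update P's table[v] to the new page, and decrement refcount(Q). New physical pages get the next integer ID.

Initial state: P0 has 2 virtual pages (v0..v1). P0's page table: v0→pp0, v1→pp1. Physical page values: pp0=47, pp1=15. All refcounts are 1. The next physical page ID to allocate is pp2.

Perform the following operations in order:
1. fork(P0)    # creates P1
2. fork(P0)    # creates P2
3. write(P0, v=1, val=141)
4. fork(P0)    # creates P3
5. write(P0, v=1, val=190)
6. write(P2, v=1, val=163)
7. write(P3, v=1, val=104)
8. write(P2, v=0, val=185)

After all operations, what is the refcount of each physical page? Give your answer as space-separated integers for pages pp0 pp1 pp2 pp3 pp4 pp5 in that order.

Op 1: fork(P0) -> P1. 2 ppages; refcounts: pp0:2 pp1:2
Op 2: fork(P0) -> P2. 2 ppages; refcounts: pp0:3 pp1:3
Op 3: write(P0, v1, 141). refcount(pp1)=3>1 -> COPY to pp2. 3 ppages; refcounts: pp0:3 pp1:2 pp2:1
Op 4: fork(P0) -> P3. 3 ppages; refcounts: pp0:4 pp1:2 pp2:2
Op 5: write(P0, v1, 190). refcount(pp2)=2>1 -> COPY to pp3. 4 ppages; refcounts: pp0:4 pp1:2 pp2:1 pp3:1
Op 6: write(P2, v1, 163). refcount(pp1)=2>1 -> COPY to pp4. 5 ppages; refcounts: pp0:4 pp1:1 pp2:1 pp3:1 pp4:1
Op 7: write(P3, v1, 104). refcount(pp2)=1 -> write in place. 5 ppages; refcounts: pp0:4 pp1:1 pp2:1 pp3:1 pp4:1
Op 8: write(P2, v0, 185). refcount(pp0)=4>1 -> COPY to pp5. 6 ppages; refcounts: pp0:3 pp1:1 pp2:1 pp3:1 pp4:1 pp5:1

Answer: 3 1 1 1 1 1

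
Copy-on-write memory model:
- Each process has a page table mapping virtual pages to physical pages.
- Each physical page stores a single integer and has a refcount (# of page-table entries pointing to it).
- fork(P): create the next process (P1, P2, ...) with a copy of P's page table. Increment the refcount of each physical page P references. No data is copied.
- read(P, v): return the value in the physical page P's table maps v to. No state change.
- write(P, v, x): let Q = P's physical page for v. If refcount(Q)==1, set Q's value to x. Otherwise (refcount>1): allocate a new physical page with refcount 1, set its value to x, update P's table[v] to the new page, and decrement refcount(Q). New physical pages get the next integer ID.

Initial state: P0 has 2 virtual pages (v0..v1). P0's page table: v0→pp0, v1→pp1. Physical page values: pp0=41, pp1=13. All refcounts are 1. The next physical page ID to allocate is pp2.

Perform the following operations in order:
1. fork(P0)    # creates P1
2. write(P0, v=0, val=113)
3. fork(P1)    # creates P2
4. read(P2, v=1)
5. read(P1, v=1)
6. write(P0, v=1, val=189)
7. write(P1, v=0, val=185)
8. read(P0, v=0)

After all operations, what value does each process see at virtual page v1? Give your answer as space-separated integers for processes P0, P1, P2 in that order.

Op 1: fork(P0) -> P1. 2 ppages; refcounts: pp0:2 pp1:2
Op 2: write(P0, v0, 113). refcount(pp0)=2>1 -> COPY to pp2. 3 ppages; refcounts: pp0:1 pp1:2 pp2:1
Op 3: fork(P1) -> P2. 3 ppages; refcounts: pp0:2 pp1:3 pp2:1
Op 4: read(P2, v1) -> 13. No state change.
Op 5: read(P1, v1) -> 13. No state change.
Op 6: write(P0, v1, 189). refcount(pp1)=3>1 -> COPY to pp3. 4 ppages; refcounts: pp0:2 pp1:2 pp2:1 pp3:1
Op 7: write(P1, v0, 185). refcount(pp0)=2>1 -> COPY to pp4. 5 ppages; refcounts: pp0:1 pp1:2 pp2:1 pp3:1 pp4:1
Op 8: read(P0, v0) -> 113. No state change.
P0: v1 -> pp3 = 189
P1: v1 -> pp1 = 13
P2: v1 -> pp1 = 13

Answer: 189 13 13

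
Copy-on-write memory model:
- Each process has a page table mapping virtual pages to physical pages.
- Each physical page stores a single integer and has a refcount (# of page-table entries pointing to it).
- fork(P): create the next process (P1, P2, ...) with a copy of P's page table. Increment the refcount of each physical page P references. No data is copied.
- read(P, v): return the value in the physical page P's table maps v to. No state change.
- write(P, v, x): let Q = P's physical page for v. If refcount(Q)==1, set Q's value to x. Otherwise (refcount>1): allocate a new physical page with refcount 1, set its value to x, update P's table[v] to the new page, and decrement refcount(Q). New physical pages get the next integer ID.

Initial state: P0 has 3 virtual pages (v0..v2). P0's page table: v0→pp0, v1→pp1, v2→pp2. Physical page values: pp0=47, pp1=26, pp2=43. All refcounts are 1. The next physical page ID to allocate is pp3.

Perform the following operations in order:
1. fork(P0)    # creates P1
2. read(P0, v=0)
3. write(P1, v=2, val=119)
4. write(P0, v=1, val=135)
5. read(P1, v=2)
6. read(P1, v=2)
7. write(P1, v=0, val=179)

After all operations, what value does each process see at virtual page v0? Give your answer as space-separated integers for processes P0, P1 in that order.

Op 1: fork(P0) -> P1. 3 ppages; refcounts: pp0:2 pp1:2 pp2:2
Op 2: read(P0, v0) -> 47. No state change.
Op 3: write(P1, v2, 119). refcount(pp2)=2>1 -> COPY to pp3. 4 ppages; refcounts: pp0:2 pp1:2 pp2:1 pp3:1
Op 4: write(P0, v1, 135). refcount(pp1)=2>1 -> COPY to pp4. 5 ppages; refcounts: pp0:2 pp1:1 pp2:1 pp3:1 pp4:1
Op 5: read(P1, v2) -> 119. No state change.
Op 6: read(P1, v2) -> 119. No state change.
Op 7: write(P1, v0, 179). refcount(pp0)=2>1 -> COPY to pp5. 6 ppages; refcounts: pp0:1 pp1:1 pp2:1 pp3:1 pp4:1 pp5:1
P0: v0 -> pp0 = 47
P1: v0 -> pp5 = 179

Answer: 47 179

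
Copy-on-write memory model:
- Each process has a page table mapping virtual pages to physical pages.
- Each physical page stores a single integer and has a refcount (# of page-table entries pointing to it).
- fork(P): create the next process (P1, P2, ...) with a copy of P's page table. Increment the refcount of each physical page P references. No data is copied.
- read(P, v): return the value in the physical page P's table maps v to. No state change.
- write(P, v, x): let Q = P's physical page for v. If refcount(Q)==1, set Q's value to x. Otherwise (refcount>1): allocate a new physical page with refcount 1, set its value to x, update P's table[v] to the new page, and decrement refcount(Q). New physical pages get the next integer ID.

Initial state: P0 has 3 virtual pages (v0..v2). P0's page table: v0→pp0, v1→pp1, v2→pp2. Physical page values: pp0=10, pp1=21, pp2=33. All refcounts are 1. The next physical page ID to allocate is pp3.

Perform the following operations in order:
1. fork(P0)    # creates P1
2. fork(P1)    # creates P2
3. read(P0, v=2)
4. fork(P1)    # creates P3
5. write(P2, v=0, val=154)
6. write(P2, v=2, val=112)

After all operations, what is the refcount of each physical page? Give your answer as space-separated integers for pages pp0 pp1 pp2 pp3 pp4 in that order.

Answer: 3 4 3 1 1

Derivation:
Op 1: fork(P0) -> P1. 3 ppages; refcounts: pp0:2 pp1:2 pp2:2
Op 2: fork(P1) -> P2. 3 ppages; refcounts: pp0:3 pp1:3 pp2:3
Op 3: read(P0, v2) -> 33. No state change.
Op 4: fork(P1) -> P3. 3 ppages; refcounts: pp0:4 pp1:4 pp2:4
Op 5: write(P2, v0, 154). refcount(pp0)=4>1 -> COPY to pp3. 4 ppages; refcounts: pp0:3 pp1:4 pp2:4 pp3:1
Op 6: write(P2, v2, 112). refcount(pp2)=4>1 -> COPY to pp4. 5 ppages; refcounts: pp0:3 pp1:4 pp2:3 pp3:1 pp4:1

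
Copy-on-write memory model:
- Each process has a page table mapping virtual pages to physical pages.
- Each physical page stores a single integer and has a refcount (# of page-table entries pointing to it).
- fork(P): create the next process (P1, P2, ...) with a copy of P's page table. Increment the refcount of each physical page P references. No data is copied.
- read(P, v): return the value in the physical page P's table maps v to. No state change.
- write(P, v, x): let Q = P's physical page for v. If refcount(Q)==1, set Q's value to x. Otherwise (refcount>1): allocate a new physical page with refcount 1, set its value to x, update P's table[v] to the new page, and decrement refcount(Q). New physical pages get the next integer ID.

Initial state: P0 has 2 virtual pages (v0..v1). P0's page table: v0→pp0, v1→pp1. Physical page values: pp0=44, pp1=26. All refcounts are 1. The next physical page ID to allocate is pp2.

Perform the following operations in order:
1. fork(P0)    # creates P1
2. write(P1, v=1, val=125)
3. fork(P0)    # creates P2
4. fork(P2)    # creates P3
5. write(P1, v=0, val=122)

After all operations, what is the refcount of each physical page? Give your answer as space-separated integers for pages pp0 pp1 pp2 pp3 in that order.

Answer: 3 3 1 1

Derivation:
Op 1: fork(P0) -> P1. 2 ppages; refcounts: pp0:2 pp1:2
Op 2: write(P1, v1, 125). refcount(pp1)=2>1 -> COPY to pp2. 3 ppages; refcounts: pp0:2 pp1:1 pp2:1
Op 3: fork(P0) -> P2. 3 ppages; refcounts: pp0:3 pp1:2 pp2:1
Op 4: fork(P2) -> P3. 3 ppages; refcounts: pp0:4 pp1:3 pp2:1
Op 5: write(P1, v0, 122). refcount(pp0)=4>1 -> COPY to pp3. 4 ppages; refcounts: pp0:3 pp1:3 pp2:1 pp3:1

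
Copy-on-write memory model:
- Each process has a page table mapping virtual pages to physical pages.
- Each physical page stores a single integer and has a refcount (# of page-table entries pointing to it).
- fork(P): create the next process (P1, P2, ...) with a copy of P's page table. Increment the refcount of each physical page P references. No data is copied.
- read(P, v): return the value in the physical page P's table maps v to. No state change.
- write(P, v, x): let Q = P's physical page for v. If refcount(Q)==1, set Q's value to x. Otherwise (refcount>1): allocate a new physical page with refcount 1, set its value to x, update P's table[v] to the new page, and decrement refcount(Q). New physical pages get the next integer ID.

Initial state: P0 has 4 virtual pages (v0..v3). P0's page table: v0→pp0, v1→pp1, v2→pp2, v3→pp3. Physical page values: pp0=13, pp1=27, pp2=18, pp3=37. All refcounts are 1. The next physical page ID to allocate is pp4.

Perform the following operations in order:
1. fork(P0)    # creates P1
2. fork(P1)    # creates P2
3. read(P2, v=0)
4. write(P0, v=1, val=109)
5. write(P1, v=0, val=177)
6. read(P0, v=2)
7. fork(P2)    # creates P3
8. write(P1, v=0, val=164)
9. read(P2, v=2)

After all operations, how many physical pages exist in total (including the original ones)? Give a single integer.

Op 1: fork(P0) -> P1. 4 ppages; refcounts: pp0:2 pp1:2 pp2:2 pp3:2
Op 2: fork(P1) -> P2. 4 ppages; refcounts: pp0:3 pp1:3 pp2:3 pp3:3
Op 3: read(P2, v0) -> 13. No state change.
Op 4: write(P0, v1, 109). refcount(pp1)=3>1 -> COPY to pp4. 5 ppages; refcounts: pp0:3 pp1:2 pp2:3 pp3:3 pp4:1
Op 5: write(P1, v0, 177). refcount(pp0)=3>1 -> COPY to pp5. 6 ppages; refcounts: pp0:2 pp1:2 pp2:3 pp3:3 pp4:1 pp5:1
Op 6: read(P0, v2) -> 18. No state change.
Op 7: fork(P2) -> P3. 6 ppages; refcounts: pp0:3 pp1:3 pp2:4 pp3:4 pp4:1 pp5:1
Op 8: write(P1, v0, 164). refcount(pp5)=1 -> write in place. 6 ppages; refcounts: pp0:3 pp1:3 pp2:4 pp3:4 pp4:1 pp5:1
Op 9: read(P2, v2) -> 18. No state change.

Answer: 6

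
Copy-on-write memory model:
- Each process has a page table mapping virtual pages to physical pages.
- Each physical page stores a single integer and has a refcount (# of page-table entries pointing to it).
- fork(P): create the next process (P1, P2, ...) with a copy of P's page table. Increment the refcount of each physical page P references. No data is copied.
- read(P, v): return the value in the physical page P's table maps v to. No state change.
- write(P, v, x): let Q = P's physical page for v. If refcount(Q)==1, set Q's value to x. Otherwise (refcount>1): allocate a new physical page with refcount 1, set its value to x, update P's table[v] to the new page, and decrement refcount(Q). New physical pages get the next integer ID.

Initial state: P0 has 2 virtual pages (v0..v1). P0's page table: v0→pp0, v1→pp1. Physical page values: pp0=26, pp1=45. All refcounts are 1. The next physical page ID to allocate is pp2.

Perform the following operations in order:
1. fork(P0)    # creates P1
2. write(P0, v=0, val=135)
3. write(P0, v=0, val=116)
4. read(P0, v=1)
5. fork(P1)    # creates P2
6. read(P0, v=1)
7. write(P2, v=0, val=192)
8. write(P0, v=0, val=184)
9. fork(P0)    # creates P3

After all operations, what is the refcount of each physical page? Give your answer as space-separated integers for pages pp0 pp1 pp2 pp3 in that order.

Answer: 1 4 2 1

Derivation:
Op 1: fork(P0) -> P1. 2 ppages; refcounts: pp0:2 pp1:2
Op 2: write(P0, v0, 135). refcount(pp0)=2>1 -> COPY to pp2. 3 ppages; refcounts: pp0:1 pp1:2 pp2:1
Op 3: write(P0, v0, 116). refcount(pp2)=1 -> write in place. 3 ppages; refcounts: pp0:1 pp1:2 pp2:1
Op 4: read(P0, v1) -> 45. No state change.
Op 5: fork(P1) -> P2. 3 ppages; refcounts: pp0:2 pp1:3 pp2:1
Op 6: read(P0, v1) -> 45. No state change.
Op 7: write(P2, v0, 192). refcount(pp0)=2>1 -> COPY to pp3. 4 ppages; refcounts: pp0:1 pp1:3 pp2:1 pp3:1
Op 8: write(P0, v0, 184). refcount(pp2)=1 -> write in place. 4 ppages; refcounts: pp0:1 pp1:3 pp2:1 pp3:1
Op 9: fork(P0) -> P3. 4 ppages; refcounts: pp0:1 pp1:4 pp2:2 pp3:1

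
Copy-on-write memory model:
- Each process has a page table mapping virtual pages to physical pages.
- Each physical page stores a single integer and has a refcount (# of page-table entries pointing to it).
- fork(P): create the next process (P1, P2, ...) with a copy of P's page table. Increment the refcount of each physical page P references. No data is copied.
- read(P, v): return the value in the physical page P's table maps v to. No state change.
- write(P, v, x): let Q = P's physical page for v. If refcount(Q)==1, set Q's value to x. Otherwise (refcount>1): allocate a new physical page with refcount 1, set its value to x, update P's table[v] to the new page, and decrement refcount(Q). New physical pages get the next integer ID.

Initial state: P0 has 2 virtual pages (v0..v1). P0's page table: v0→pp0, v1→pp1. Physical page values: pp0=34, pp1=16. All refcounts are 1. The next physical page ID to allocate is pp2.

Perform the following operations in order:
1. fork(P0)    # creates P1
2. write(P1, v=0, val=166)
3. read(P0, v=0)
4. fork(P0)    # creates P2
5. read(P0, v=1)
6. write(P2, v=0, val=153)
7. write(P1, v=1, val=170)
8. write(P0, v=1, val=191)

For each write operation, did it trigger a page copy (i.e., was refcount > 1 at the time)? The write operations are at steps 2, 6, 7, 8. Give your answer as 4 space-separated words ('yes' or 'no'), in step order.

Op 1: fork(P0) -> P1. 2 ppages; refcounts: pp0:2 pp1:2
Op 2: write(P1, v0, 166). refcount(pp0)=2>1 -> COPY to pp2. 3 ppages; refcounts: pp0:1 pp1:2 pp2:1
Op 3: read(P0, v0) -> 34. No state change.
Op 4: fork(P0) -> P2. 3 ppages; refcounts: pp0:2 pp1:3 pp2:1
Op 5: read(P0, v1) -> 16. No state change.
Op 6: write(P2, v0, 153). refcount(pp0)=2>1 -> COPY to pp3. 4 ppages; refcounts: pp0:1 pp1:3 pp2:1 pp3:1
Op 7: write(P1, v1, 170). refcount(pp1)=3>1 -> COPY to pp4. 5 ppages; refcounts: pp0:1 pp1:2 pp2:1 pp3:1 pp4:1
Op 8: write(P0, v1, 191). refcount(pp1)=2>1 -> COPY to pp5. 6 ppages; refcounts: pp0:1 pp1:1 pp2:1 pp3:1 pp4:1 pp5:1

yes yes yes yes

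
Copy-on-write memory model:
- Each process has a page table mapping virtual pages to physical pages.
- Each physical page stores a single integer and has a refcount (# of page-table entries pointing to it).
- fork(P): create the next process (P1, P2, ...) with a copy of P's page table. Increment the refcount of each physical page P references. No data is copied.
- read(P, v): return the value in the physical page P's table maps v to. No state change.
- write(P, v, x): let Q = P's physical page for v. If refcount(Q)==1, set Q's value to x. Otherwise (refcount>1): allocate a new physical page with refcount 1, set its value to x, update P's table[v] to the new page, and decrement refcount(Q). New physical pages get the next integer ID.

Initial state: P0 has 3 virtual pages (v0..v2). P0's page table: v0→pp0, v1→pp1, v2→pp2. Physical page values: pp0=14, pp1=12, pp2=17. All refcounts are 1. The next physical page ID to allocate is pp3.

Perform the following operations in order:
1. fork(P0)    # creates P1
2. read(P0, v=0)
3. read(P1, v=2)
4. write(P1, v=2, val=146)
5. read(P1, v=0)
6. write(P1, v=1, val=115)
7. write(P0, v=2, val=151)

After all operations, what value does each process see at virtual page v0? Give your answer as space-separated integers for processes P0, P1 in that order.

Op 1: fork(P0) -> P1. 3 ppages; refcounts: pp0:2 pp1:2 pp2:2
Op 2: read(P0, v0) -> 14. No state change.
Op 3: read(P1, v2) -> 17. No state change.
Op 4: write(P1, v2, 146). refcount(pp2)=2>1 -> COPY to pp3. 4 ppages; refcounts: pp0:2 pp1:2 pp2:1 pp3:1
Op 5: read(P1, v0) -> 14. No state change.
Op 6: write(P1, v1, 115). refcount(pp1)=2>1 -> COPY to pp4. 5 ppages; refcounts: pp0:2 pp1:1 pp2:1 pp3:1 pp4:1
Op 7: write(P0, v2, 151). refcount(pp2)=1 -> write in place. 5 ppages; refcounts: pp0:2 pp1:1 pp2:1 pp3:1 pp4:1
P0: v0 -> pp0 = 14
P1: v0 -> pp0 = 14

Answer: 14 14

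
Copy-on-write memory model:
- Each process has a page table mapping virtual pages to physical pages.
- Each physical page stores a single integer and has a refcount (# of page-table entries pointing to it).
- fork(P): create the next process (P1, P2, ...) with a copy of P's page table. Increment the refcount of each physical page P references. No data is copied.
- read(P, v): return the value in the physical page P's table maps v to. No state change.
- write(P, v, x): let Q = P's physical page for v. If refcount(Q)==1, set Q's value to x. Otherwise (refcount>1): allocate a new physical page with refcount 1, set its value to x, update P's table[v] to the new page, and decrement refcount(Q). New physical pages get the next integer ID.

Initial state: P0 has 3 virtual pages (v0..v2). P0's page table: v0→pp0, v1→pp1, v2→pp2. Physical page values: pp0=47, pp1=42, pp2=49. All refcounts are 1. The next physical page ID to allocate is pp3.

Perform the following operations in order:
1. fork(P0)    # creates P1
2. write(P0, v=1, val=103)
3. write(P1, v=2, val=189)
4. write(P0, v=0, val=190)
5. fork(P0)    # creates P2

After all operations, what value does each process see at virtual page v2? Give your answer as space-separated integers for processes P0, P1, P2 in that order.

Op 1: fork(P0) -> P1. 3 ppages; refcounts: pp0:2 pp1:2 pp2:2
Op 2: write(P0, v1, 103). refcount(pp1)=2>1 -> COPY to pp3. 4 ppages; refcounts: pp0:2 pp1:1 pp2:2 pp3:1
Op 3: write(P1, v2, 189). refcount(pp2)=2>1 -> COPY to pp4. 5 ppages; refcounts: pp0:2 pp1:1 pp2:1 pp3:1 pp4:1
Op 4: write(P0, v0, 190). refcount(pp0)=2>1 -> COPY to pp5. 6 ppages; refcounts: pp0:1 pp1:1 pp2:1 pp3:1 pp4:1 pp5:1
Op 5: fork(P0) -> P2. 6 ppages; refcounts: pp0:1 pp1:1 pp2:2 pp3:2 pp4:1 pp5:2
P0: v2 -> pp2 = 49
P1: v2 -> pp4 = 189
P2: v2 -> pp2 = 49

Answer: 49 189 49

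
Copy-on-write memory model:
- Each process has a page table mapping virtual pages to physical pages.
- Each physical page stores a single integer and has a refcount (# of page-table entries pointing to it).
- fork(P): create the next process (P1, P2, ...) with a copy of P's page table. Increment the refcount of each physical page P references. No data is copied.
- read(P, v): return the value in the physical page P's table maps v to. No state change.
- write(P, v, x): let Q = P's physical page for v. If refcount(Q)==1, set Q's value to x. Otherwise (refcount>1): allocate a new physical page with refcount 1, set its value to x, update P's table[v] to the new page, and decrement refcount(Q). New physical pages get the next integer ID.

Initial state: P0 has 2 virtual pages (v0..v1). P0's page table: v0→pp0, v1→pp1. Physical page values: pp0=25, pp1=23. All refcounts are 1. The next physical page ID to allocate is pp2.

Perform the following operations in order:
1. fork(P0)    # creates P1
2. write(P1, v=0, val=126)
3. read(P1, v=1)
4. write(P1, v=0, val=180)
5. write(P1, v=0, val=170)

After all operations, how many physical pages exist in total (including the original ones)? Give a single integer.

Answer: 3

Derivation:
Op 1: fork(P0) -> P1. 2 ppages; refcounts: pp0:2 pp1:2
Op 2: write(P1, v0, 126). refcount(pp0)=2>1 -> COPY to pp2. 3 ppages; refcounts: pp0:1 pp1:2 pp2:1
Op 3: read(P1, v1) -> 23. No state change.
Op 4: write(P1, v0, 180). refcount(pp2)=1 -> write in place. 3 ppages; refcounts: pp0:1 pp1:2 pp2:1
Op 5: write(P1, v0, 170). refcount(pp2)=1 -> write in place. 3 ppages; refcounts: pp0:1 pp1:2 pp2:1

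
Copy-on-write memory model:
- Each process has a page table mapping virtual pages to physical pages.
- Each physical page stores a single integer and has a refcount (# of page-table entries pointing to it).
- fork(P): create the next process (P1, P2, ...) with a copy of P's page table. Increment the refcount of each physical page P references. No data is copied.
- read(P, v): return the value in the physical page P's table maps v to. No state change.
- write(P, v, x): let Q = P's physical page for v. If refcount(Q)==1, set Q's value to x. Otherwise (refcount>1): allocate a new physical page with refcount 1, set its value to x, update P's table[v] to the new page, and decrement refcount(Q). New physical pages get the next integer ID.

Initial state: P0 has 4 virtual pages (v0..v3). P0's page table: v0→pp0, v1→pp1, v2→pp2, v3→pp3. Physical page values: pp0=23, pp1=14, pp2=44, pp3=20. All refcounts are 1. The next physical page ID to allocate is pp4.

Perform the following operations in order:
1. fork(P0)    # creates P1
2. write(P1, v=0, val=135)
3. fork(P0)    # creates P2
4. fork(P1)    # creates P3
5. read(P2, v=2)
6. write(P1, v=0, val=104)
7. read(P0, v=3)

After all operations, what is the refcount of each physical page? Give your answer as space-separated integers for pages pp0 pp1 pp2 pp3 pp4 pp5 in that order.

Op 1: fork(P0) -> P1. 4 ppages; refcounts: pp0:2 pp1:2 pp2:2 pp3:2
Op 2: write(P1, v0, 135). refcount(pp0)=2>1 -> COPY to pp4. 5 ppages; refcounts: pp0:1 pp1:2 pp2:2 pp3:2 pp4:1
Op 3: fork(P0) -> P2. 5 ppages; refcounts: pp0:2 pp1:3 pp2:3 pp3:3 pp4:1
Op 4: fork(P1) -> P3. 5 ppages; refcounts: pp0:2 pp1:4 pp2:4 pp3:4 pp4:2
Op 5: read(P2, v2) -> 44. No state change.
Op 6: write(P1, v0, 104). refcount(pp4)=2>1 -> COPY to pp5. 6 ppages; refcounts: pp0:2 pp1:4 pp2:4 pp3:4 pp4:1 pp5:1
Op 7: read(P0, v3) -> 20. No state change.

Answer: 2 4 4 4 1 1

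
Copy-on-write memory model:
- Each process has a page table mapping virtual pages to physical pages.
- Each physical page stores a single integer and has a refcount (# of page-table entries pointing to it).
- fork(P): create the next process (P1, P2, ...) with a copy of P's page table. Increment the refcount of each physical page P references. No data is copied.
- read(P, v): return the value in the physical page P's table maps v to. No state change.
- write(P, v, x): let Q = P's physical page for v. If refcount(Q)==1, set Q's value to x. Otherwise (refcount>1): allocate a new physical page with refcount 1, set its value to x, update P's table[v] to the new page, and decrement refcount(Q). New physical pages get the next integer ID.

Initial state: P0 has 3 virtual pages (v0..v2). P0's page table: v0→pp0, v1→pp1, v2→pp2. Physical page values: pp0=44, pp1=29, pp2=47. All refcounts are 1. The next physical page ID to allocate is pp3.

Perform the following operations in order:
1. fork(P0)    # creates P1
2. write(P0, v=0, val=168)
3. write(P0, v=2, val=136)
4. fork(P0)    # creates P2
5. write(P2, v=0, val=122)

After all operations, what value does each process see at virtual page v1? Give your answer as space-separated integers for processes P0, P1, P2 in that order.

Answer: 29 29 29

Derivation:
Op 1: fork(P0) -> P1. 3 ppages; refcounts: pp0:2 pp1:2 pp2:2
Op 2: write(P0, v0, 168). refcount(pp0)=2>1 -> COPY to pp3. 4 ppages; refcounts: pp0:1 pp1:2 pp2:2 pp3:1
Op 3: write(P0, v2, 136). refcount(pp2)=2>1 -> COPY to pp4. 5 ppages; refcounts: pp0:1 pp1:2 pp2:1 pp3:1 pp4:1
Op 4: fork(P0) -> P2. 5 ppages; refcounts: pp0:1 pp1:3 pp2:1 pp3:2 pp4:2
Op 5: write(P2, v0, 122). refcount(pp3)=2>1 -> COPY to pp5. 6 ppages; refcounts: pp0:1 pp1:3 pp2:1 pp3:1 pp4:2 pp5:1
P0: v1 -> pp1 = 29
P1: v1 -> pp1 = 29
P2: v1 -> pp1 = 29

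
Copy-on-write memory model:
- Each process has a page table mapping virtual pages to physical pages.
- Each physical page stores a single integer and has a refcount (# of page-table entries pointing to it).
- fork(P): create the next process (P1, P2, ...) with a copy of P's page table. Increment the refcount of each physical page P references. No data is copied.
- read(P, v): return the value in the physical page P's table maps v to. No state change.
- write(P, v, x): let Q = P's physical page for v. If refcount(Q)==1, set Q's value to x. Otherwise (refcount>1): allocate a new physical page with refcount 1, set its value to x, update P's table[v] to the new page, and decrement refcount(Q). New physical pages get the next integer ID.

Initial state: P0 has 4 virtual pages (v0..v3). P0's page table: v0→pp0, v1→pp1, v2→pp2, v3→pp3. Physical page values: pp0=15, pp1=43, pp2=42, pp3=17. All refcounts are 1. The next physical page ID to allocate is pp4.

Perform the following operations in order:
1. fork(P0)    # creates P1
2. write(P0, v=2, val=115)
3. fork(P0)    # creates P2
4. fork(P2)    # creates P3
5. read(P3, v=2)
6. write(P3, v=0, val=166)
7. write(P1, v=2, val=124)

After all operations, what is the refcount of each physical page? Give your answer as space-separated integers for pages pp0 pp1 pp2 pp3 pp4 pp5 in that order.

Answer: 3 4 1 4 3 1

Derivation:
Op 1: fork(P0) -> P1. 4 ppages; refcounts: pp0:2 pp1:2 pp2:2 pp3:2
Op 2: write(P0, v2, 115). refcount(pp2)=2>1 -> COPY to pp4. 5 ppages; refcounts: pp0:2 pp1:2 pp2:1 pp3:2 pp4:1
Op 3: fork(P0) -> P2. 5 ppages; refcounts: pp0:3 pp1:3 pp2:1 pp3:3 pp4:2
Op 4: fork(P2) -> P3. 5 ppages; refcounts: pp0:4 pp1:4 pp2:1 pp3:4 pp4:3
Op 5: read(P3, v2) -> 115. No state change.
Op 6: write(P3, v0, 166). refcount(pp0)=4>1 -> COPY to pp5. 6 ppages; refcounts: pp0:3 pp1:4 pp2:1 pp3:4 pp4:3 pp5:1
Op 7: write(P1, v2, 124). refcount(pp2)=1 -> write in place. 6 ppages; refcounts: pp0:3 pp1:4 pp2:1 pp3:4 pp4:3 pp5:1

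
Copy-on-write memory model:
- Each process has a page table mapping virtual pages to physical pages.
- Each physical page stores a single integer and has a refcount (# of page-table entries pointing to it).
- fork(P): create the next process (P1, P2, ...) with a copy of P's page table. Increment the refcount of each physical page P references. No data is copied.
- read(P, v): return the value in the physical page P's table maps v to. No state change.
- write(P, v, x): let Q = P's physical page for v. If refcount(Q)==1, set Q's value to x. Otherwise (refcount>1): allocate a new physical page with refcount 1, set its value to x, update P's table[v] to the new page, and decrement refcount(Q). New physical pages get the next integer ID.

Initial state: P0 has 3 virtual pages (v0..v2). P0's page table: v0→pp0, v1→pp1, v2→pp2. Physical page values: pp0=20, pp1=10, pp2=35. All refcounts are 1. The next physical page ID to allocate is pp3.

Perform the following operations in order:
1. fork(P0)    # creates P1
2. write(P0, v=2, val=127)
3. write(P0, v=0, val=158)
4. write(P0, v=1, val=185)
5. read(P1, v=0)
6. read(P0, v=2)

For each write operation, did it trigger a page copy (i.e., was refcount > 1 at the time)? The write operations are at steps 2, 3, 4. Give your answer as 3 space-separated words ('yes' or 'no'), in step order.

Op 1: fork(P0) -> P1. 3 ppages; refcounts: pp0:2 pp1:2 pp2:2
Op 2: write(P0, v2, 127). refcount(pp2)=2>1 -> COPY to pp3. 4 ppages; refcounts: pp0:2 pp1:2 pp2:1 pp3:1
Op 3: write(P0, v0, 158). refcount(pp0)=2>1 -> COPY to pp4. 5 ppages; refcounts: pp0:1 pp1:2 pp2:1 pp3:1 pp4:1
Op 4: write(P0, v1, 185). refcount(pp1)=2>1 -> COPY to pp5. 6 ppages; refcounts: pp0:1 pp1:1 pp2:1 pp3:1 pp4:1 pp5:1
Op 5: read(P1, v0) -> 20. No state change.
Op 6: read(P0, v2) -> 127. No state change.

yes yes yes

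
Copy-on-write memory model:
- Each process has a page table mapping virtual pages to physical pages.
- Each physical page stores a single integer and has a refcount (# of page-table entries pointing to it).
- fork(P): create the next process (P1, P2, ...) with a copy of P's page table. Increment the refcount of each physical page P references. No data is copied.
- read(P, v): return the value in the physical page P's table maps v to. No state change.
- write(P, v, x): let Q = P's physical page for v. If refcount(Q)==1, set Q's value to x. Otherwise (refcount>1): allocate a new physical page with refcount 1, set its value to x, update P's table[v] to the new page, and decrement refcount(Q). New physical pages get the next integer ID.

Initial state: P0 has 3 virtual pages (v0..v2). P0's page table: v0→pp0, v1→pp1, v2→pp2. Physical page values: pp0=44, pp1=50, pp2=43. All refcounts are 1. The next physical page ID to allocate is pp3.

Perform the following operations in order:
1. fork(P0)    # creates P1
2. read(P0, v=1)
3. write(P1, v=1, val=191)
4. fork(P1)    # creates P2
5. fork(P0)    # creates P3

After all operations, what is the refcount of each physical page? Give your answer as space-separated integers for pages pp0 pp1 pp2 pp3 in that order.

Answer: 4 2 4 2

Derivation:
Op 1: fork(P0) -> P1. 3 ppages; refcounts: pp0:2 pp1:2 pp2:2
Op 2: read(P0, v1) -> 50. No state change.
Op 3: write(P1, v1, 191). refcount(pp1)=2>1 -> COPY to pp3. 4 ppages; refcounts: pp0:2 pp1:1 pp2:2 pp3:1
Op 4: fork(P1) -> P2. 4 ppages; refcounts: pp0:3 pp1:1 pp2:3 pp3:2
Op 5: fork(P0) -> P3. 4 ppages; refcounts: pp0:4 pp1:2 pp2:4 pp3:2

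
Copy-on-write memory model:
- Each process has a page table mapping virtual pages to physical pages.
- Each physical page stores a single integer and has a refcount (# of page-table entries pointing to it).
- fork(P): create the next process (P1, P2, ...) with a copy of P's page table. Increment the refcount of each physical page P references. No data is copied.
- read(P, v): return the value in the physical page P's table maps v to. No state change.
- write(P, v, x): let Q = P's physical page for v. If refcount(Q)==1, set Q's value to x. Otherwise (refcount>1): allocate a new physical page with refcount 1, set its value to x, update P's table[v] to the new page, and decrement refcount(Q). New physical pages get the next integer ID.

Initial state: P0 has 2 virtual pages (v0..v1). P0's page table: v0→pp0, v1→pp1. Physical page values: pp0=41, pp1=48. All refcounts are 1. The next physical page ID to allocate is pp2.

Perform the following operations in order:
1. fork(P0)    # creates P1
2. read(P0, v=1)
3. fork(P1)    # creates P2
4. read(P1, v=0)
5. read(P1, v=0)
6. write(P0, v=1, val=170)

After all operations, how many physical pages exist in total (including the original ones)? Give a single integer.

Op 1: fork(P0) -> P1. 2 ppages; refcounts: pp0:2 pp1:2
Op 2: read(P0, v1) -> 48. No state change.
Op 3: fork(P1) -> P2. 2 ppages; refcounts: pp0:3 pp1:3
Op 4: read(P1, v0) -> 41. No state change.
Op 5: read(P1, v0) -> 41. No state change.
Op 6: write(P0, v1, 170). refcount(pp1)=3>1 -> COPY to pp2. 3 ppages; refcounts: pp0:3 pp1:2 pp2:1

Answer: 3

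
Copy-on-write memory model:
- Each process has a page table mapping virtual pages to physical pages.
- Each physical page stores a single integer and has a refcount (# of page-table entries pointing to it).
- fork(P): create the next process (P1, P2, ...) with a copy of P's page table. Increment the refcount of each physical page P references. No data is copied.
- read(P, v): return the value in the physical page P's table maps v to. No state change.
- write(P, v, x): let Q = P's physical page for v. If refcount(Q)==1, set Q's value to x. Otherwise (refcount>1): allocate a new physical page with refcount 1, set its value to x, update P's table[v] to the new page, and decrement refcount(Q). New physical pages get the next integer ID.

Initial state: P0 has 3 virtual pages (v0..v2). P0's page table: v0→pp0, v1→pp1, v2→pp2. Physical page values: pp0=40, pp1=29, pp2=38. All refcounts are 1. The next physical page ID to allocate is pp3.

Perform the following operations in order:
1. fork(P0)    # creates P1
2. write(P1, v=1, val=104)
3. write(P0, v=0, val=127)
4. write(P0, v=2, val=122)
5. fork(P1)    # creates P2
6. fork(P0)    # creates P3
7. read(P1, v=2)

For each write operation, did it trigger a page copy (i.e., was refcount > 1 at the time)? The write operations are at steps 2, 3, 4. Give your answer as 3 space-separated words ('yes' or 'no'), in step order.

Op 1: fork(P0) -> P1. 3 ppages; refcounts: pp0:2 pp1:2 pp2:2
Op 2: write(P1, v1, 104). refcount(pp1)=2>1 -> COPY to pp3. 4 ppages; refcounts: pp0:2 pp1:1 pp2:2 pp3:1
Op 3: write(P0, v0, 127). refcount(pp0)=2>1 -> COPY to pp4. 5 ppages; refcounts: pp0:1 pp1:1 pp2:2 pp3:1 pp4:1
Op 4: write(P0, v2, 122). refcount(pp2)=2>1 -> COPY to pp5. 6 ppages; refcounts: pp0:1 pp1:1 pp2:1 pp3:1 pp4:1 pp5:1
Op 5: fork(P1) -> P2. 6 ppages; refcounts: pp0:2 pp1:1 pp2:2 pp3:2 pp4:1 pp5:1
Op 6: fork(P0) -> P3. 6 ppages; refcounts: pp0:2 pp1:2 pp2:2 pp3:2 pp4:2 pp5:2
Op 7: read(P1, v2) -> 38. No state change.

yes yes yes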